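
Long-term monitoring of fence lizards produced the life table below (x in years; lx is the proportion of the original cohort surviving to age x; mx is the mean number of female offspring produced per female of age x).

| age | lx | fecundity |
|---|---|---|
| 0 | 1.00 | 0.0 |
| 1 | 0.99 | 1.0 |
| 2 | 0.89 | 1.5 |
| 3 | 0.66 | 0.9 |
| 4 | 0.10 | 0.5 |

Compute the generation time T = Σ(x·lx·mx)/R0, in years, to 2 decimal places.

1.90

lx·mx: 0, 0.99, 1.335, 0.594, 0.05 → R0 = 2.969
x·lx·mx: 0, 0.99, 2.67, 1.782, 0.2 → Σ = 5.642
T = 5.642 / 2.969 = 1.900303… → 1.90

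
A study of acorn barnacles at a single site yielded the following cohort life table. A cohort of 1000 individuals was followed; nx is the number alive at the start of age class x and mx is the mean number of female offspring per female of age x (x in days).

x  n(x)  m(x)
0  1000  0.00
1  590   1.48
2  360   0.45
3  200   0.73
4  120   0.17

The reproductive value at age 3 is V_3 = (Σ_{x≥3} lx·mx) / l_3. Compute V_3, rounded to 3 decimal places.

0.832

lx = nx/n0 = nx/1000: 1, 0.59, 0.36, 0.2, 0.12
lx·mx for x ≥ 3: 0.146, 0.0204 → sum = 0.1664
V_3 = 0.1664 / l_3 = 0.1664 / 0.2 = 0.832 → 0.832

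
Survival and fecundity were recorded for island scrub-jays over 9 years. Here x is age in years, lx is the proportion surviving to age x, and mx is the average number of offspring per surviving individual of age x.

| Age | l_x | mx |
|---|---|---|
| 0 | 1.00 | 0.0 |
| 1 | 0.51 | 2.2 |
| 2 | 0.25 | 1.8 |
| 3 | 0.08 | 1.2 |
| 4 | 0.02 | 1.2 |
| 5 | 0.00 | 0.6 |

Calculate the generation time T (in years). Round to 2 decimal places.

1.42

lx·mx: 0, 1.122, 0.45, 0.096, 0.024, 0 → R0 = 1.692
x·lx·mx: 0, 1.122, 0.9, 0.288, 0.096, 0 → Σ = 2.406
T = 2.406 / 1.692 = 1.421986… → 1.42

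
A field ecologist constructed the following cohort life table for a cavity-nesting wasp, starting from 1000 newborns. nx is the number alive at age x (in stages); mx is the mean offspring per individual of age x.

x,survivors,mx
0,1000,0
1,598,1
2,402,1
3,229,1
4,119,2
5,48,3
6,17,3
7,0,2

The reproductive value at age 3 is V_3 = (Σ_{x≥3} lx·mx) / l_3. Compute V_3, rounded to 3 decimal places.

2.891

lx = nx/n0 = nx/1000: 1, 0.598, 0.402, 0.229, 0.119, 0.048, 0.017, 0
lx·mx for x ≥ 3: 0.229, 0.238, 0.144, 0.051, 0 → sum = 0.662
V_3 = 0.662 / l_3 = 0.662 / 0.229 = 2.89083… → 2.891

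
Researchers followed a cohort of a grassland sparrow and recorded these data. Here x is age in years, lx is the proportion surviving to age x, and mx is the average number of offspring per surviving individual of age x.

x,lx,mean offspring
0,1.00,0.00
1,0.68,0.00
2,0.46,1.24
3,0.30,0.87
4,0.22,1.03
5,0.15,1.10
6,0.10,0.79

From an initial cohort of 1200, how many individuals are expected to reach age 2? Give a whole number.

Expected survivors = N0 · l_2 = 1200 × 0.46 = 552 → 552

552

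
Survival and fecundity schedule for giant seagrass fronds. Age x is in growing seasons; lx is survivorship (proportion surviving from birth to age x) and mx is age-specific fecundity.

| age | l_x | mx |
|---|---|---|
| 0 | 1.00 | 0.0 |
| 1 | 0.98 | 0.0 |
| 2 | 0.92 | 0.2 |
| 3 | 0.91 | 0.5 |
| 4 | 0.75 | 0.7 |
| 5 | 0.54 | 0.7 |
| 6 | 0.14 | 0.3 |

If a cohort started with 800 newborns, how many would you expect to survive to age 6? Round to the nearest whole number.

Expected survivors = N0 · l_6 = 800 × 0.14 = 112 → 112

112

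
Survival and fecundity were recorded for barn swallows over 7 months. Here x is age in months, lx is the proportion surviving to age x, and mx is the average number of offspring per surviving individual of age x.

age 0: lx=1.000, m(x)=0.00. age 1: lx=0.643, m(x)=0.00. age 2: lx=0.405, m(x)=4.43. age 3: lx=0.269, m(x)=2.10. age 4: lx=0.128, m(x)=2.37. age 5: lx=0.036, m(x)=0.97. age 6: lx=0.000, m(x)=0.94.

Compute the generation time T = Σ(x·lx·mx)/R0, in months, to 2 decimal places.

2.47

lx·mx: 0, 0, 1.79415, 0.5649, 0.30336, 0.03492, 0 → R0 = 2.69733
x·lx·mx: 0, 0, 3.5883, 1.6947, 1.21344, 0.1746, 0 → Σ = 6.67104
T = 6.67104 / 2.69733 = 2.473201… → 2.47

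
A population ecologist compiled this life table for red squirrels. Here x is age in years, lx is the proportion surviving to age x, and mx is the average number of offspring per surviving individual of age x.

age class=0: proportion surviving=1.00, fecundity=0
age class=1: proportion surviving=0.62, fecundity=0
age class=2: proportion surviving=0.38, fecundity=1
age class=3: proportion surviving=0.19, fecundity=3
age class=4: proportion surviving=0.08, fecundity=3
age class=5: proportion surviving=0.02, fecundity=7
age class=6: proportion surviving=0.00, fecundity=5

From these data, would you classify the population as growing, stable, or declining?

growing

R0 = Σ lx·mx = 0 + 0 + 0.38 + 0.57 + 0.24 + 0.14 + 0 = 1.33
R0 > 1, so the population is growing.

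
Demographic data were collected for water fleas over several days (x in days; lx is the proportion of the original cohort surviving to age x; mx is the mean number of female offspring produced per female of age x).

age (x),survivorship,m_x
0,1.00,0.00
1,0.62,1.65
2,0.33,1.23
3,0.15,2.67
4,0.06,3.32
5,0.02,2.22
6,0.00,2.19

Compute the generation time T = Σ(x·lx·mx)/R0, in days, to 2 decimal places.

lx·mx: 0, 1.023, 0.4059, 0.4005, 0.1992, 0.0444, 0 → R0 = 2.073
x·lx·mx: 0, 1.023, 0.8118, 1.2015, 0.7968, 0.222, 0 → Σ = 4.0551
T = 4.0551 / 2.073 = 1.956151… → 1.96

1.96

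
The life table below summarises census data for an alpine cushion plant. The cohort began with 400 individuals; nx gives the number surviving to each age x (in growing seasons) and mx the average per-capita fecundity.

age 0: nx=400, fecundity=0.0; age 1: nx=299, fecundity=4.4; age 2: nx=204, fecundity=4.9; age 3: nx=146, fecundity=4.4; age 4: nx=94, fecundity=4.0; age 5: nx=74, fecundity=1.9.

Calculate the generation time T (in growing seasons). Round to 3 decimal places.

lx = nx/n0 = nx/400: 1, 0.7475, 0.51, 0.365, 0.235, 0.185
lx·mx: 0, 3.289, 2.499, 1.606, 0.94, 0.3515 → R0 = 8.6855
x·lx·mx: 0, 3.289, 4.998, 4.818, 3.76, 1.7575 → Σ = 18.6225
T = 18.6225 / 8.6855 = 2.144091… → 2.144

2.144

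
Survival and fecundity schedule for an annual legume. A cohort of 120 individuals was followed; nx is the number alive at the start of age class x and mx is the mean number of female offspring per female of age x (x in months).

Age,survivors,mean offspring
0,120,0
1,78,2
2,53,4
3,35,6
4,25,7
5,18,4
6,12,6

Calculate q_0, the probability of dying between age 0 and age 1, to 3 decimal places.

0.350

lx = nx/n0 = nx/120: 1, 0.65, 0.44167…, 0.29167…, 0.20833…, 0.15, 0.1
q_0 = (l_0 − l_1) / l_0 = (1 − 0.65) / 1
     = 0.35 / 1 = 0.35 → 0.350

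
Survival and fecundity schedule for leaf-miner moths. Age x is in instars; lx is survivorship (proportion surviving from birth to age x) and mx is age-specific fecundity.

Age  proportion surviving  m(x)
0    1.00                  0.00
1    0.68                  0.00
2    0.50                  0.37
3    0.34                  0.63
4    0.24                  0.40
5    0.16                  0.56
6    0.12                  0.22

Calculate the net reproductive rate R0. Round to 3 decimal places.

0.611

lx·mx by age: 0, 0, 0.185, 0.2142, 0.096, 0.0896, 0.0264
R0 = Σ lx·mx = 0.6112 → 0.611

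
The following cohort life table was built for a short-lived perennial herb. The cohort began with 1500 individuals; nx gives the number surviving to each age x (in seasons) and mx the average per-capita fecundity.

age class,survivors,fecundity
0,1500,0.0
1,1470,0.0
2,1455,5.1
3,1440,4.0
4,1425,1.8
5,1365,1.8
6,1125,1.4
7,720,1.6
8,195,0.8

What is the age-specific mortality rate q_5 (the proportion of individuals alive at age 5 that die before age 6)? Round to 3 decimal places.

0.176

lx = nx/n0 = nx/1500: 1, 0.98, 0.97, 0.96, 0.95, 0.91, 0.75, 0.48, 0.13
q_5 = (l_5 − l_6) / l_5 = (0.91 − 0.75) / 0.91
     = 0.16 / 0.91 = 0.175824… → 0.176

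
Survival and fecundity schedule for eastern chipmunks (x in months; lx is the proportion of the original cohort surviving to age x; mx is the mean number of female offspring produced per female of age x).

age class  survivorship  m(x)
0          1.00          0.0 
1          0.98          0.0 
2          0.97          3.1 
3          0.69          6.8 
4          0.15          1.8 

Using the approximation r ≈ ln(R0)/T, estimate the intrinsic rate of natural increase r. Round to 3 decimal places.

0.781

R0 = Σ lx·mx = 0 + 0 + 3.007 + 4.692 + 0.27 = 7.969
Σ x·lx·mx = 21.17; T = 21.17/7.969 = 2.65654…
r ≈ ln(R0)/T = ln(7.969)/2.65654… = 0.7813… → 0.781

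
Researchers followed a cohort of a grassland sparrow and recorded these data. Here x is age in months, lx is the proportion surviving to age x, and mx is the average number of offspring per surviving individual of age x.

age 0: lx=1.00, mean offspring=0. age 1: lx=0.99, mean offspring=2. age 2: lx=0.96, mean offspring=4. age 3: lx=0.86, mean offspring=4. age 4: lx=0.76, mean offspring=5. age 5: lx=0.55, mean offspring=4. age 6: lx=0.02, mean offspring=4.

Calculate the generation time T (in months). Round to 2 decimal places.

3.04

lx·mx: 0, 1.98, 3.84, 3.44, 3.8, 2.2, 0.08 → R0 = 15.34
x·lx·mx: 0, 1.98, 7.68, 10.32, 15.2, 11, 0.48 → Σ = 46.66
T = 46.66 / 15.34 = 3.041721… → 3.04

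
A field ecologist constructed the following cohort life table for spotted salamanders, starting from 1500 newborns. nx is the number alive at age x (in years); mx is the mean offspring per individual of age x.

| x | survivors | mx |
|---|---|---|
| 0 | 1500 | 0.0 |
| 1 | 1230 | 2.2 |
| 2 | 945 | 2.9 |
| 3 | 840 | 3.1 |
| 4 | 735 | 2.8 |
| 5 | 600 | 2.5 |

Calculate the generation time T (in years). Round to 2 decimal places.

2.73

lx = nx/n0 = nx/1500: 1, 0.82, 0.63, 0.56, 0.49, 0.4
lx·mx: 0, 1.804, 1.827, 1.736, 1.372, 1 → R0 = 7.739
x·lx·mx: 0, 1.804, 3.654, 5.208, 5.488, 5 → Σ = 21.154
T = 21.154 / 7.739 = 2.733428… → 2.73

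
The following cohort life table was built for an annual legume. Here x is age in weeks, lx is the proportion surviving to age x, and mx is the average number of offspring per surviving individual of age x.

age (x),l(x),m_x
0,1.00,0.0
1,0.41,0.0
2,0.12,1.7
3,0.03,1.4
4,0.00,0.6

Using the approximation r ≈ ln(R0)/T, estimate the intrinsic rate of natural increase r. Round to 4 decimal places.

-0.6461

R0 = Σ lx·mx = 0 + 0 + 0.204 + 0.042 + 0 = 0.246
Σ x·lx·mx = 0.534; T = 0.534/0.246 = 2.17073…
r ≈ ln(R0)/T = ln(0.246)/2.17073… = -0.64606… → -0.6461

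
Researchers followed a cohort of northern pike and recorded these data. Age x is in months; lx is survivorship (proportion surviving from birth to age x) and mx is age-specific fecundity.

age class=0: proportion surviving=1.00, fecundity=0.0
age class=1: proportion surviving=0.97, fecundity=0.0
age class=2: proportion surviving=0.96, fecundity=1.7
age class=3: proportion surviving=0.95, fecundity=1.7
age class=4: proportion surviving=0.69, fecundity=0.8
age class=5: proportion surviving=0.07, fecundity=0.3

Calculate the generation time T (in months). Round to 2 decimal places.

lx·mx: 0, 0, 1.632, 1.615, 0.552, 0.021 → R0 = 3.82
x·lx·mx: 0, 0, 3.264, 4.845, 2.208, 0.105 → Σ = 10.422
T = 10.422 / 3.82 = 2.728272… → 2.73

2.73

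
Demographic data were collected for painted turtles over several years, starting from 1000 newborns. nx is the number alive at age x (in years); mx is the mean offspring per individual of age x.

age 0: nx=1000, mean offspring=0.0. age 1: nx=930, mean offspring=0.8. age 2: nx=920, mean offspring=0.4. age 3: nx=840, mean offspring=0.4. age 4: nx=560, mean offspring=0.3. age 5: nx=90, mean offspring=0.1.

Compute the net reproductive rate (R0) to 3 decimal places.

lx = nx/n0 = nx/1000: 1, 0.93, 0.92, 0.84, 0.56, 0.09
lx·mx by age: 0, 0.744, 0.368, 0.336, 0.168, 0.009
R0 = Σ lx·mx = 1.625 → 1.625

1.625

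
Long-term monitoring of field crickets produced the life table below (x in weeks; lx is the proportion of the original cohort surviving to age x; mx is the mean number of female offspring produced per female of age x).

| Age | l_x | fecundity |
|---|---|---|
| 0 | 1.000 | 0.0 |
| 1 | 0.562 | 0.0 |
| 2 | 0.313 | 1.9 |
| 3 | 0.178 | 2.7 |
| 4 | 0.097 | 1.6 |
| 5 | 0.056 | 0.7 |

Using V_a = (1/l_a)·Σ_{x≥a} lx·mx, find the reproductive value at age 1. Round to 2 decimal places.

2.26

lx·mx for x ≥ 1: 0, 0.5947, 0.4806, 0.1552, 0.0392 → sum = 1.2697
V_1 = 1.2697 / l_1 = 1.2697 / 0.562 = 2.259253… → 2.26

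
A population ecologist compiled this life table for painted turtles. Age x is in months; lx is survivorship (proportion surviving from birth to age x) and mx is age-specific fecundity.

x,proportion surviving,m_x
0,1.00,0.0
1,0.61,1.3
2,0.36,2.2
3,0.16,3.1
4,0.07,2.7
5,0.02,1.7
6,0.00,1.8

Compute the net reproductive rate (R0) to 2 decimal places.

2.30

lx·mx by age: 0, 0.793, 0.792, 0.496, 0.189, 0.034, 0
R0 = Σ lx·mx = 2.304 → 2.30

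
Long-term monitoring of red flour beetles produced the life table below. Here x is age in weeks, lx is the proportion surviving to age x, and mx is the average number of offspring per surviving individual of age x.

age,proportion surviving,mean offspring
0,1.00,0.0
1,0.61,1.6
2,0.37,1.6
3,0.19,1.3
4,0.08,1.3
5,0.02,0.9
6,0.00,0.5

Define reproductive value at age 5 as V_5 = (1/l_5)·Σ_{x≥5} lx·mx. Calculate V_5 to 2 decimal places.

lx·mx for x ≥ 5: 0.018, 0 → sum = 0.018
V_5 = 0.018 / l_5 = 0.018 / 0.02 = 0.9 → 0.90

0.90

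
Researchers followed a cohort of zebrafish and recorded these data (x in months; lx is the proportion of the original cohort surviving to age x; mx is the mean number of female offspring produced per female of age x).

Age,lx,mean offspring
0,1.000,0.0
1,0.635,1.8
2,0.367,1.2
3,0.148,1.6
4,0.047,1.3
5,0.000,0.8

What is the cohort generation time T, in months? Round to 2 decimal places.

1.58

lx·mx: 0, 1.143, 0.4404, 0.2368, 0.0611, 0 → R0 = 1.8813
x·lx·mx: 0, 1.143, 0.8808, 0.7104, 0.2444, 0 → Σ = 2.9786
T = 2.9786 / 1.8813 = 1.583267… → 1.58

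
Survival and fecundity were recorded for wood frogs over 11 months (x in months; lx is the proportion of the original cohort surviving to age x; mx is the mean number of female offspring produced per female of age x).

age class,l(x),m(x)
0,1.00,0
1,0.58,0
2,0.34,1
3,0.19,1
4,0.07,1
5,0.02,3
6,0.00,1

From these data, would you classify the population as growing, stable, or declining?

declining

R0 = Σ lx·mx = 0 + 0 + 0.34 + 0.19 + 0.07 + 0.06 + 0 = 0.66
R0 < 1, so the population is declining.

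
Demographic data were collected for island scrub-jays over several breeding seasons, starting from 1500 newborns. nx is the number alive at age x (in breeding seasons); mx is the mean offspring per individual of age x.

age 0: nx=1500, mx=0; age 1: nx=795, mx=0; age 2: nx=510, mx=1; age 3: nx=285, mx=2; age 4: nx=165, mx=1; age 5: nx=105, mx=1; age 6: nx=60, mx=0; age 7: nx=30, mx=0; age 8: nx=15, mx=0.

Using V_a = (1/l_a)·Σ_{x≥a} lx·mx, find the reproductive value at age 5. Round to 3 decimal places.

lx = nx/n0 = nx/1500: 1, 0.53, 0.34, 0.19, 0.11, 0.07, 0.04, 0.02, 0.01
lx·mx for x ≥ 5: 0.07, 0, 0, 0 → sum = 0.07
V_5 = 0.07 / l_5 = 0.07 / 0.07 = 1 → 1.000

1.000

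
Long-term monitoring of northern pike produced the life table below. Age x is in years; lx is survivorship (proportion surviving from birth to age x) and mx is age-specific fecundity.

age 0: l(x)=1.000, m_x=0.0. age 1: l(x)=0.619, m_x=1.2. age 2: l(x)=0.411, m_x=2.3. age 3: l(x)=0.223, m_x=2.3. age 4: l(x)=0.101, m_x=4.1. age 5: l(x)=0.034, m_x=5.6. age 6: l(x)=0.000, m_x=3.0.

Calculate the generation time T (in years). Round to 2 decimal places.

lx·mx: 0, 0.7428, 0.9453, 0.5129, 0.4141, 0.1904, 0 → R0 = 2.8055
x·lx·mx: 0, 0.7428, 1.8906, 1.5387, 1.6564, 0.952, 0 → Σ = 6.7805
T = 6.7805 / 2.8055 = 2.41686… → 2.42

2.42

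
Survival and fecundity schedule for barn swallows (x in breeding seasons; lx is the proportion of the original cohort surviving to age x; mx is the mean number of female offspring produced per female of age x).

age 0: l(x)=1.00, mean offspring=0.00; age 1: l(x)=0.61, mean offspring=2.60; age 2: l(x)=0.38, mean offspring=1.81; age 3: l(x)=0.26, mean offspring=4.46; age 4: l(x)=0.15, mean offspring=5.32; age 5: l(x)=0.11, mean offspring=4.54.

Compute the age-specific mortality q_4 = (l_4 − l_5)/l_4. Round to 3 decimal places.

q_4 = (l_4 − l_5) / l_4 = (0.15 − 0.11) / 0.15
     = 0.04 / 0.15 = 0.266667… → 0.267

0.267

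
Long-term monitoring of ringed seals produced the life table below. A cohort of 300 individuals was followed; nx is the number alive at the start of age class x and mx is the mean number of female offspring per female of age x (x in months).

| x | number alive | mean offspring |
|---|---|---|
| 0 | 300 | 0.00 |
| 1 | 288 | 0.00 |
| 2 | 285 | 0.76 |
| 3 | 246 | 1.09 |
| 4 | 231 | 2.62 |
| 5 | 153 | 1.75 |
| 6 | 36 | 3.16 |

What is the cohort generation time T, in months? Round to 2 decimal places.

lx = nx/n0 = nx/300: 1, 0.96, 0.95, 0.82, 0.77, 0.51, 0.12
lx·mx: 0, 0, 0.722, 0.8938, 2.0174, 0.8925, 0.3792 → R0 = 4.9049
x·lx·mx: 0, 0, 1.444, 2.6814, 8.0696, 4.4625, 2.2752 → Σ = 18.9327
T = 18.9327 / 4.9049 = 3.859956… → 3.86

3.86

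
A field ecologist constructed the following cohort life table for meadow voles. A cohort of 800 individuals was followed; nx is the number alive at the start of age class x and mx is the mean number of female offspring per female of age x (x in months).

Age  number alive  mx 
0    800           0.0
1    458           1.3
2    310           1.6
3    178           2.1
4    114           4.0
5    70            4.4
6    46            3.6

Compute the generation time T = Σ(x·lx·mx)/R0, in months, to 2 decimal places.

2.95

lx = nx/n0 = nx/800: 1, 0.5725, 0.3875, 0.2225, 0.1425, 0.0875, 0.0575
lx·mx: 0, 0.74425, 0.62, 0.46725, 0.57, 0.385, 0.207 → R0 = 2.9935
x·lx·mx: 0, 0.74425, 1.24, 1.40175, 2.28, 1.925, 1.242 → Σ = 8.833
T = 8.833 / 2.9935 = 2.950727… → 2.95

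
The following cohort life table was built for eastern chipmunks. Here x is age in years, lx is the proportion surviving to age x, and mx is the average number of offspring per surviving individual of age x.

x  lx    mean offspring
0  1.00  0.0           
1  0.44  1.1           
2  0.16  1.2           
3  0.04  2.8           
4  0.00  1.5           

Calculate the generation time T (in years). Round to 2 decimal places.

1.53

lx·mx: 0, 0.484, 0.192, 0.112, 0 → R0 = 0.788
x·lx·mx: 0, 0.484, 0.384, 0.336, 0 → Σ = 1.204
T = 1.204 / 0.788 = 1.527919… → 1.53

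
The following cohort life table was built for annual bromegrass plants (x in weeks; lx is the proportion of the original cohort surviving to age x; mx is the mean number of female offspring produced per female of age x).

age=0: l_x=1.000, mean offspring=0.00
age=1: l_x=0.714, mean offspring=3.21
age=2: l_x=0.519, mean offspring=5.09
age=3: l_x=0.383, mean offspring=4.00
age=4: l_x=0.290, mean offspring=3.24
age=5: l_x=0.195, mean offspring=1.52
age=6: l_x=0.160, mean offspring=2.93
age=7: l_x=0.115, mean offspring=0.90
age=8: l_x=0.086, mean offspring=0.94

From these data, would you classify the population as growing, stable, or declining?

growing

R0 = Σ lx·mx = 0 + 2.29194 + 2.64171 + 1.532 + 0.9396 + 0.2964 + 0.4688 + 0.1035 + 0.08084 = 8.35479
R0 > 1, so the population is growing.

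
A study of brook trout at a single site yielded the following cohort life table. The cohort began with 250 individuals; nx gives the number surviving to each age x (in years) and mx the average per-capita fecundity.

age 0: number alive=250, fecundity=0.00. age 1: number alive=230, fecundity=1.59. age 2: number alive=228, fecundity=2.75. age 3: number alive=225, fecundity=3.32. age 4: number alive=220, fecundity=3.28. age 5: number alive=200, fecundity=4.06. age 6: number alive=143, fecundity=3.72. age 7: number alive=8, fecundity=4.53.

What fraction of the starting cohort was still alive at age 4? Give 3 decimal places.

0.880

l_4 = n_4/n_0 = 220/250 = 0.88 → 0.880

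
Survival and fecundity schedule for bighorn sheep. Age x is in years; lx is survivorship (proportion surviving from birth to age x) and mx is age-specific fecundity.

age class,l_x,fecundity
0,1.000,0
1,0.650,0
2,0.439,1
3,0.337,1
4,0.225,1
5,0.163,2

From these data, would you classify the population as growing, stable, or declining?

R0 = Σ lx·mx = 0 + 0 + 0.439 + 0.337 + 0.225 + 0.326 = 1.327
R0 > 1, so the population is growing.

growing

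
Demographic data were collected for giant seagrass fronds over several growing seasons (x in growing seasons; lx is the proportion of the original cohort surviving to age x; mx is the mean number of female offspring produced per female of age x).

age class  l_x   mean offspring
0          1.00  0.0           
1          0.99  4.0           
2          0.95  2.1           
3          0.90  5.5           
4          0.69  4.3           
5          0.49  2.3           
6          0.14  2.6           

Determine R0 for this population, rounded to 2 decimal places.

lx·mx by age: 0, 3.96, 1.995, 4.95, 2.967, 1.127, 0.364
R0 = Σ lx·mx = 15.363 → 15.36

15.36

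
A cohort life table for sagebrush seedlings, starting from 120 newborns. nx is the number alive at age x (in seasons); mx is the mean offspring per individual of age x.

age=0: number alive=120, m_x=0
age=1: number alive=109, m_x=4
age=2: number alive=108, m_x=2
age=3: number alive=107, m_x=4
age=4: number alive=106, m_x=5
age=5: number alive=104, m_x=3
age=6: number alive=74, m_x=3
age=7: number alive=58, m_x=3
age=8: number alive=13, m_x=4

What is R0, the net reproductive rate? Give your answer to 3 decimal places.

19.750

lx = nx/n0 = nx/120: 1, 0.90833…, 0.9, 0.89167…, 0.88333…, 0.86667…, 0.61667…, 0.48333…, 0.10833…
lx·mx by age: 0, 3.633333…, 1.8, 3.566667…, 4.416667…, 2.6…, 1.85…, 1.45…, 0.433333…
R0 = Σ lx·mx = 19.75… → 19.750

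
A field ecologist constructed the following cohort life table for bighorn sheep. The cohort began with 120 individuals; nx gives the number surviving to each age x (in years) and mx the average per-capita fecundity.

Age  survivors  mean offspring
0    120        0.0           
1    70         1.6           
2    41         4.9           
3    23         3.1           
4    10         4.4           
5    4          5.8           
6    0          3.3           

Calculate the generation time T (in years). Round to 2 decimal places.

2.26

lx = nx/n0 = nx/120: 1, 0.58333…, 0.34167…, 0.19167…, 0.08333…, 0.03333…, 0
lx·mx: 0, 0.933333…, 1.674167…, 0.594167…, 0.366667…, 0.193333…, 0 → R0 = 3.761667…
x·lx·mx: 0, 0.933333…, 3.348333…, 1.7825…, 1.466667…, 0.966667…, 0 → Σ = 8.4975…
T = 8.4975… / 3.761667… = 2.258972… → 2.26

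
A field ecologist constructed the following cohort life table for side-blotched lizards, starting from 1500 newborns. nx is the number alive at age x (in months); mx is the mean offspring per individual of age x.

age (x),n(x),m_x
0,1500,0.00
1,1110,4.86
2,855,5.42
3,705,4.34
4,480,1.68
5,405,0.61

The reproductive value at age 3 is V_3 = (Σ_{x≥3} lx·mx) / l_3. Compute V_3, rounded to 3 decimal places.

lx = nx/n0 = nx/1500: 1, 0.74, 0.57, 0.47, 0.32, 0.27
lx·mx for x ≥ 3: 2.0398, 0.5376, 0.1647 → sum = 2.7421
V_3 = 2.7421 / l_3 = 2.7421 / 0.47 = 5.834255… → 5.834

5.834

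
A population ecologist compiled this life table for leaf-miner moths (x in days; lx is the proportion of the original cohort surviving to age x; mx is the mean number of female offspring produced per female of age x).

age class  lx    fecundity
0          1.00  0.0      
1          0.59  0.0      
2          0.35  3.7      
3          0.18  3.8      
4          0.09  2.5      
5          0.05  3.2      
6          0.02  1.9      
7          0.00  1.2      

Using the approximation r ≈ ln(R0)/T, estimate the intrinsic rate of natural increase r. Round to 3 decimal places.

R0 = Σ lx·mx = 0 + 0 + 1.295 + 0.684 + 0.225 + 0.16 + 0.038 + 0 = 2.402
Σ x·lx·mx = 6.57; T = 6.57/2.402 = 2.73522…
r ≈ ln(R0)/T = ln(2.402)/2.73522… = 0.32038… → 0.320

0.320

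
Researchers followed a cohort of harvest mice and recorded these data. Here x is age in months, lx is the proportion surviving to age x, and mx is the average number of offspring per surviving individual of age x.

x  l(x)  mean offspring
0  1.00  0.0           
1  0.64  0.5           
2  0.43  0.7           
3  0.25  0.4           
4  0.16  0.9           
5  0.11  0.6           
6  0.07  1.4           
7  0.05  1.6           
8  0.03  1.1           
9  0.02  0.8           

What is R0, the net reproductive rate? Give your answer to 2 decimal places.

1.16

lx·mx by age: 0, 0.32, 0.301, 0.1, 0.144, 0.066, 0.098, 0.08, 0.033, 0.016
R0 = Σ lx·mx = 1.158 → 1.16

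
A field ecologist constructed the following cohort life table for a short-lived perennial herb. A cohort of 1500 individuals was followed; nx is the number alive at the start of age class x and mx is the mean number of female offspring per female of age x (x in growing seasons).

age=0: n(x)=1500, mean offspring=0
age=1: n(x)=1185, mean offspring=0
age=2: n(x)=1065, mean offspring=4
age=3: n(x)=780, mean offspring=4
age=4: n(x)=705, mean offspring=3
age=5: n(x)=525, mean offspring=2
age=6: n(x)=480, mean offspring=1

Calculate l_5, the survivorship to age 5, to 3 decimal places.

l_5 = n_5/n_0 = 525/1500 = 0.35 → 0.350

0.350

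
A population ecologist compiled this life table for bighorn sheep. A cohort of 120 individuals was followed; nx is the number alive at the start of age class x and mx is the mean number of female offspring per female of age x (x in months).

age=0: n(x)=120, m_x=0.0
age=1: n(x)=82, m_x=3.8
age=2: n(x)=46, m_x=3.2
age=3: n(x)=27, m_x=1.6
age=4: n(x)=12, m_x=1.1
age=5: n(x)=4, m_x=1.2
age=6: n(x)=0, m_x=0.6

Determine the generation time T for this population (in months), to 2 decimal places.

1.56

lx = nx/n0 = nx/120: 1, 0.68333…, 0.38333…, 0.225, 0.1, 0.03333…, 0
lx·mx: 0, 2.596667…, 1.226667…, 0.36, 0.11, 0.04…, 0 → R0 = 4.333333…
x·lx·mx: 0, 2.596667…, 2.453333…, 1.08, 0.44, 0.2…, 0 → Σ = 6.77…
T = 6.77… / 4.333333… = 1.562308… → 1.56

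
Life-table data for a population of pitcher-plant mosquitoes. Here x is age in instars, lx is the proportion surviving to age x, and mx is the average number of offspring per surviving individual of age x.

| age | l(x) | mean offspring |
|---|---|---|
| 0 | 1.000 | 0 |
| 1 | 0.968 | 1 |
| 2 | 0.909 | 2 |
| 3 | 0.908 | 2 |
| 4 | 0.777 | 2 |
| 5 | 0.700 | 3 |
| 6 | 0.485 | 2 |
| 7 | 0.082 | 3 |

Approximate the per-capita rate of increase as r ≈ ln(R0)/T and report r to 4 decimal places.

0.6207

R0 = Σ lx·mx = 0 + 0.968 + 1.818 + 1.816 + 1.554 + 2.1 + 0.97 + 0.246 = 9.472
Σ x·lx·mx = 34.31; T = 34.31/9.472 = 3.62226…
r ≈ ln(R0)/T = ln(9.472)/3.62226… = 0.620702… → 0.6207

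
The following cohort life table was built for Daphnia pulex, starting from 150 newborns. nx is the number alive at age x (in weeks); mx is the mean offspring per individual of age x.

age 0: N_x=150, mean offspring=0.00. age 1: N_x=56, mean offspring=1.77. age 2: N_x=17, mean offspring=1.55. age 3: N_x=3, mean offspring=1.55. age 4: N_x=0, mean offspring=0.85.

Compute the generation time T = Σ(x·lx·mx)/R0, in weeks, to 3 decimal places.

lx = nx/n0 = nx/150: 1, 0.37333…, 0.11333…, 0.02, 0
lx·mx: 0, 0.6608…, 0.175667…, 0.031, 0 → R0 = 0.867467…
x·lx·mx: 0, 0.6608…, 0.351333…, 0.093, 0 → Σ = 1.105133…
T = 1.105133… / 0.867467… = 1.273978… → 1.274

1.274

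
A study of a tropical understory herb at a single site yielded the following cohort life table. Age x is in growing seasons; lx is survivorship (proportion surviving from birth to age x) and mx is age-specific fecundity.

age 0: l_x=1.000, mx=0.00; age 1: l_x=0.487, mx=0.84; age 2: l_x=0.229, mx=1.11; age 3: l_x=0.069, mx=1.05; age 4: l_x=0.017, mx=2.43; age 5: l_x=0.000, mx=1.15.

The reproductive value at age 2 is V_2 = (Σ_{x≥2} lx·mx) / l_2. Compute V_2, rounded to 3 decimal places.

1.607

lx·mx for x ≥ 2: 0.25419, 0.07245, 0.04131, 0 → sum = 0.36795
V_2 = 0.36795 / l_2 = 0.36795 / 0.229 = 1.606769… → 1.607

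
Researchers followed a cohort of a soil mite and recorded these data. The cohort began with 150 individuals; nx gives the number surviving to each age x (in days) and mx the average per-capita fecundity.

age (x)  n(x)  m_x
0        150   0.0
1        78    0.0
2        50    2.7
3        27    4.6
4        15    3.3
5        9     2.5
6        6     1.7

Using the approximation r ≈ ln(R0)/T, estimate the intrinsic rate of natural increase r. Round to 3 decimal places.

lx = nx/n0 = nx/150: 1, 0.52, 0.33333…, 0.18, 0.1, 0.06, 0.04
R0 = Σ lx·mx = 0 + 0 + 0.9… + 0.828 + 0.33 + 0.15 + 0.068 = 2.276…
Σ x·lx·mx = 6.762…; T = 6.762…/2.276… = 2.971…
r ≈ ln(R0)/T = ln(2.276…)/2.971… = 0.27682… → 0.277

0.277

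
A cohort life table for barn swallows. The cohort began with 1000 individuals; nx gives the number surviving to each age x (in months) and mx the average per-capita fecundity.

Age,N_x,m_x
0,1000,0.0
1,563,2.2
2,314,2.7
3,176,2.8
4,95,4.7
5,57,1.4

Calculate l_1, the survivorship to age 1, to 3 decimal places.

l_1 = n_1/n_0 = 563/1000 = 0.563 → 0.563

0.563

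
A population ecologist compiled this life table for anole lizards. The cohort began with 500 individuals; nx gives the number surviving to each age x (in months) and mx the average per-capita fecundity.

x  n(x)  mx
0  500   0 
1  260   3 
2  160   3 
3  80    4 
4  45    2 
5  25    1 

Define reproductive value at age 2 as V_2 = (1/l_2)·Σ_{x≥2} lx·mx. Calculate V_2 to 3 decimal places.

lx = nx/n0 = nx/500: 1, 0.52, 0.32, 0.16, 0.09, 0.05
lx·mx for x ≥ 2: 0.96, 0.64, 0.18, 0.05 → sum = 1.83
V_2 = 1.83 / l_2 = 1.83 / 0.32 = 5.71875 → 5.719

5.719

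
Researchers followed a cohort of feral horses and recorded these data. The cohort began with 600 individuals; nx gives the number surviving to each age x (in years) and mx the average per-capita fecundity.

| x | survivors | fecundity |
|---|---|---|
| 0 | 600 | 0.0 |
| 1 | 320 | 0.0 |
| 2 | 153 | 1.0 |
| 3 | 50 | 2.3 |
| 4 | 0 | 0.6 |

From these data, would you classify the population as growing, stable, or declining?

lx = nx/n0 = nx/600: 1, 0.53333…, 0.255, 0.08333…, 0
R0 = Σ lx·mx = 0 + 0 + 0.255 + 0.191667… + 0 = 0.446667…
R0 < 1, so the population is declining.

declining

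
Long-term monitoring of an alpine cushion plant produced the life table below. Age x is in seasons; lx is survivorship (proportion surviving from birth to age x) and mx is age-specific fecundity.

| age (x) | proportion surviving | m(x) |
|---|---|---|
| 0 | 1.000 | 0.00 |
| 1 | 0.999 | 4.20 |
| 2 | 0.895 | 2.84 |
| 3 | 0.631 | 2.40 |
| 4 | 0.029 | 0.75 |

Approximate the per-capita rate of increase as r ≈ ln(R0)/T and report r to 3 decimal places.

1.257

R0 = Σ lx·mx = 0 + 4.1958 + 2.5418 + 1.5144 + 0.02175 = 8.27375
Σ x·lx·mx = 13.9096; T = 13.9096/8.27375 = 1.68117…
r ≈ ln(R0)/T = ln(8.27375)/1.68117… = 1.25691… → 1.257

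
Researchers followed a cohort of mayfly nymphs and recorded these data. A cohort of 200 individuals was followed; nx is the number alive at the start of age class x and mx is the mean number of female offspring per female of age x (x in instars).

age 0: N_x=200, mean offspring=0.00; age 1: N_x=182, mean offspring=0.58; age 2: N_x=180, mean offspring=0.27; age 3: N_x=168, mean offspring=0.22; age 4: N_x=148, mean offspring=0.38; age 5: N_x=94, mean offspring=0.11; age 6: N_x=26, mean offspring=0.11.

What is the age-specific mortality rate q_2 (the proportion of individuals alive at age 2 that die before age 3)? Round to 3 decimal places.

lx = nx/n0 = nx/200: 1, 0.91, 0.9, 0.84, 0.74, 0.47, 0.13
q_2 = (l_2 − l_3) / l_2 = (0.9 − 0.84) / 0.9
     = 0.06 / 0.9 = 0.066667… → 0.067

0.067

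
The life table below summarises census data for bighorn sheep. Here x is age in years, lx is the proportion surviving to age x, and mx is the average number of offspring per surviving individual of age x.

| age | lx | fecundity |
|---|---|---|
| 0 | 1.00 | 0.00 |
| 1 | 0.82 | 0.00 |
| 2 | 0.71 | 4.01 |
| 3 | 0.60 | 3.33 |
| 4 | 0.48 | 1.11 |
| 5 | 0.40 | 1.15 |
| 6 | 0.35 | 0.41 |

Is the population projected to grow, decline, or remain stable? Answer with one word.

growing

R0 = Σ lx·mx = 0 + 0 + 2.8471 + 1.998 + 0.5328 + 0.46 + 0.1435 = 5.9814
R0 > 1, so the population is growing.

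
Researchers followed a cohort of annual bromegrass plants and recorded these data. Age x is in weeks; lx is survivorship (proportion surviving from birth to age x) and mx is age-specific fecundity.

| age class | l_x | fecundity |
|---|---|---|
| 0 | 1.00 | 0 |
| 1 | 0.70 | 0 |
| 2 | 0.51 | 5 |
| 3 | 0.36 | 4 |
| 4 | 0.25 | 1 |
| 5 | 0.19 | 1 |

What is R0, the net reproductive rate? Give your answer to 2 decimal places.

4.43

lx·mx by age: 0, 0, 2.55, 1.44, 0.25, 0.19
R0 = Σ lx·mx = 4.43 → 4.43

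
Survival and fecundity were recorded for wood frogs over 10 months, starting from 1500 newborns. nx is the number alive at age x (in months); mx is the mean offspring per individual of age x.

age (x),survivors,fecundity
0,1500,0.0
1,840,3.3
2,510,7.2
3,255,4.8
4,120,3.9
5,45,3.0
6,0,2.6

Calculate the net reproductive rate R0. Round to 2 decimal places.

5.51

lx = nx/n0 = nx/1500: 1, 0.56, 0.34, 0.17, 0.08, 0.03, 0
lx·mx by age: 0, 1.848, 2.448, 0.816, 0.312, 0.09, 0
R0 = Σ lx·mx = 5.514 → 5.51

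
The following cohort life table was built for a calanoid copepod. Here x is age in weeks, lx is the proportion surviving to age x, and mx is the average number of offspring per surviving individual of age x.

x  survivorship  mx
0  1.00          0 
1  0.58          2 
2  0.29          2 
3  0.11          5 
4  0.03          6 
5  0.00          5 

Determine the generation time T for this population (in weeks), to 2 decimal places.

1.90

lx·mx: 0, 1.16, 0.58, 0.55, 0.18, 0 → R0 = 2.47
x·lx·mx: 0, 1.16, 1.16, 1.65, 0.72, 0 → Σ = 4.69
T = 4.69 / 2.47 = 1.898785… → 1.90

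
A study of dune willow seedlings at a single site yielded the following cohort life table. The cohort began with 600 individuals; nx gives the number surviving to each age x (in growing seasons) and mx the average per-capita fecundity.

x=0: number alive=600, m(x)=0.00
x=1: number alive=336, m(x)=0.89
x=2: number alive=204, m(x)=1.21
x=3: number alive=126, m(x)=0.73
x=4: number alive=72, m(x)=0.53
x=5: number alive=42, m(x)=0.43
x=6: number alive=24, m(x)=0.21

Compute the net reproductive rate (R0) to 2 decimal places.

lx = nx/n0 = nx/600: 1, 0.56, 0.34, 0.21, 0.12, 0.07, 0.04
lx·mx by age: 0, 0.4984, 0.4114, 0.1533, 0.0636, 0.0301, 0.0084
R0 = Σ lx·mx = 1.1652 → 1.17

1.17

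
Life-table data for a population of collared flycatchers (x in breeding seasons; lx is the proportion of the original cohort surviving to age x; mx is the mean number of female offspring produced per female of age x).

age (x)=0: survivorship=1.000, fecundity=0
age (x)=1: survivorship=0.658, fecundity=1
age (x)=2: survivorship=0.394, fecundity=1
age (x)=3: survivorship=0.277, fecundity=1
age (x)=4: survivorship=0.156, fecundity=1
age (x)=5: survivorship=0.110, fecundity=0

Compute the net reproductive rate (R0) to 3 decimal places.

lx·mx by age: 0, 0.658, 0.394, 0.277, 0.156, 0
R0 = Σ lx·mx = 1.485 → 1.485

1.485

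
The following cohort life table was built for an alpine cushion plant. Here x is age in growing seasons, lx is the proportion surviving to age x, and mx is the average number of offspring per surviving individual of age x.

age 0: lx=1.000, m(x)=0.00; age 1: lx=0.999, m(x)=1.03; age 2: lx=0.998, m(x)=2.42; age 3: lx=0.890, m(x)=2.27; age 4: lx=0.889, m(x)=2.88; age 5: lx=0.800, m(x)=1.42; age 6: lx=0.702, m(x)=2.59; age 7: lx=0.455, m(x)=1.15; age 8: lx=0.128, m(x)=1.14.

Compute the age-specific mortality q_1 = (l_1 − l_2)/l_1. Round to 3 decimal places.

0.001

q_1 = (l_1 − l_2) / l_1 = (0.999 − 0.998) / 0.999
     = 0.001 / 0.999 = 0.001001… → 0.001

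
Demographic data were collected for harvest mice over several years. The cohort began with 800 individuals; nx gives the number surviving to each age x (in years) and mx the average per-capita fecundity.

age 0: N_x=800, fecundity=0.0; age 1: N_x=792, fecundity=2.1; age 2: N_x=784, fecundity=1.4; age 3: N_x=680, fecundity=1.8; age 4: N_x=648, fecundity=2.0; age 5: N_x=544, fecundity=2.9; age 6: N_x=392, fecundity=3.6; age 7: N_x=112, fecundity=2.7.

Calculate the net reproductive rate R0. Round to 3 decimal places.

10.715

lx = nx/n0 = nx/800: 1, 0.99, 0.98, 0.85, 0.81, 0.68, 0.49, 0.14
lx·mx by age: 0, 2.079, 1.372, 1.53, 1.62, 1.972, 1.764, 0.378
R0 = Σ lx·mx = 10.715 → 10.715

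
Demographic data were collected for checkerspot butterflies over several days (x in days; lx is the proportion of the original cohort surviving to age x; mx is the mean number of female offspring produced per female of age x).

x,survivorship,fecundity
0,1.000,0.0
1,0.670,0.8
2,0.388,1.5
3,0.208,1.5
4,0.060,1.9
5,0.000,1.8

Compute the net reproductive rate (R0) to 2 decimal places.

1.54

lx·mx by age: 0, 0.536, 0.582, 0.312, 0.114, 0
R0 = Σ lx·mx = 1.544 → 1.54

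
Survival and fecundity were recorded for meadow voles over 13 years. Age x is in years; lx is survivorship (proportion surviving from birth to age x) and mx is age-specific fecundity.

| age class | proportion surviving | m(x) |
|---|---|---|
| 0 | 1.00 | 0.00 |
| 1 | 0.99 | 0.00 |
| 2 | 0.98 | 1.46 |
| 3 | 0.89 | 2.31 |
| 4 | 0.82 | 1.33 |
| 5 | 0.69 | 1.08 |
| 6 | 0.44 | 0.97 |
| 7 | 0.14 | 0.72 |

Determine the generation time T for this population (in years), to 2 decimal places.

3.48

lx·mx: 0, 0, 1.4308, 2.0559, 1.0906, 0.7452, 0.4268, 0.1008 → R0 = 5.8501
x·lx·mx: 0, 0, 2.8616, 6.1677, 4.3624, 3.726, 2.5608, 0.7056 → Σ = 20.3841
T = 20.3841 / 5.8501 = 3.484402… → 3.48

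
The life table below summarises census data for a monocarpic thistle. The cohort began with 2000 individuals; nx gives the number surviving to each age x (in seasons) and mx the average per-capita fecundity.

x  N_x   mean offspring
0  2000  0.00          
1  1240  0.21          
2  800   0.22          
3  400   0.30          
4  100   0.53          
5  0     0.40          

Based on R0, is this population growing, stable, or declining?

lx = nx/n0 = nx/2000: 1, 0.62, 0.4, 0.2, 0.05, 0
R0 = Σ lx·mx = 0 + 0.1302 + 0.088 + 0.06 + 0.0265 + 0 = 0.3047
R0 < 1, so the population is declining.

declining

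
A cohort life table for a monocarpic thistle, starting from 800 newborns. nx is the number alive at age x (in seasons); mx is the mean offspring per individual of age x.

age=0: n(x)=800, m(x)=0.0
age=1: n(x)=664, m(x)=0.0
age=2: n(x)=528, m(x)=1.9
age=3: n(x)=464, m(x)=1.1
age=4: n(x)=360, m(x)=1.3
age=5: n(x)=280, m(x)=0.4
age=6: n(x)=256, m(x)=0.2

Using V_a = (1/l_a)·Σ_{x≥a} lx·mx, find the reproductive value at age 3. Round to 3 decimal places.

2.460

lx = nx/n0 = nx/800: 1, 0.83, 0.66, 0.58, 0.45, 0.35, 0.32
lx·mx for x ≥ 3: 0.638, 0.585, 0.14, 0.064 → sum = 1.427
V_3 = 1.427 / l_3 = 1.427 / 0.58 = 2.460345… → 2.460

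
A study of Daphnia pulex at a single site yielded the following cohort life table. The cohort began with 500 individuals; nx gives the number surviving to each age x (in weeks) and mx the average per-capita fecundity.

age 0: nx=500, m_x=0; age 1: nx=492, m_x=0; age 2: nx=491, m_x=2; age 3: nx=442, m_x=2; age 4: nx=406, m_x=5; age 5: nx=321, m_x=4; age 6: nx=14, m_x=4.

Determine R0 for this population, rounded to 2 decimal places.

lx = nx/n0 = nx/500: 1, 0.984, 0.982, 0.884, 0.812, 0.642, 0.028
lx·mx by age: 0, 0, 1.964, 1.768, 4.06, 2.568, 0.112
R0 = Σ lx·mx = 10.472 → 10.47

10.47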